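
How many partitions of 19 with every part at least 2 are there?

105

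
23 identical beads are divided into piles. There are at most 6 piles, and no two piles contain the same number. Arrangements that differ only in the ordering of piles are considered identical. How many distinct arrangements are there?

A full systematic count gives 104.

104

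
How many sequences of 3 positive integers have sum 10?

Place 2 bars in the 9 internal gaps of a row of 10 dots: C(9,2) = 36.

36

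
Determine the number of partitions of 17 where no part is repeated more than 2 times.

Direct enumeration gives 108 partitions.

108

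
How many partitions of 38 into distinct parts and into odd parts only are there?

37

A partial list (first 12 by largest part):
37,1
35,3
33,5
31,7
29,9
29,5,3,1
27,11
27,7,3,1
25,13
25,9,3,1
25,7,5,1
23,15
…and 25 more, for 37 total.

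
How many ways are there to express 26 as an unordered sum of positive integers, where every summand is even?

Systematic enumeration (by largest part, then next-largest, …) yields 101.

101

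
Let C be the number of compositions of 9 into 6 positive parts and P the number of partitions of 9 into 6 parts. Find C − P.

53

Compositions: C(8,5) = 56.
Partitions of 9 into exactly 6 parts: 3.
Difference: 56 − 3 = 53.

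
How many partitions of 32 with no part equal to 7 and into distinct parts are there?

284

There are 284 such partitions.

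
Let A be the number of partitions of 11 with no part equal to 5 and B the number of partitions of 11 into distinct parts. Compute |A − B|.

33

Partitions of 11 with no part equal to 5: 45.
Partitions of 11 into distinct parts: 12.
|45 − 12| = 33.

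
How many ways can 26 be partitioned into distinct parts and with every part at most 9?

21

Listing the qualifying partitions of 26:
9+8+7+2
9+8+6+3
9+8+6+2+1
9+8+5+4
9+8+5+3+1
9+8+4+3+2
9+7+6+4
9+7+6+3+1
9+7+5+4+1
9+7+5+3+2
9+7+4+3+2+1
9+6+5+4+2
9+6+5+3+2+1
8+7+6+5
8+7+6+4+1
8+7+6+3+2
8+7+5+4+2
8+7+5+3+2+1
8+6+5+4+3
8+6+5+4+2+1
7+6+5+4+3+1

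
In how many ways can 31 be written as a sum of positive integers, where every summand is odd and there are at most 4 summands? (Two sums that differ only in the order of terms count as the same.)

25

They are:
31
1,1,29
1,3,27
1,5,25
3,3,25
1,7,23
3,5,23
1,9,21
3,7,21
5,5,21
1,11,19
3,9,19
5,7,19
1,13,17
3,11,17
5,9,17
7,7,17
1,15,15
3,13,15
5,11,15
7,9,15
5,13,13
7,11,13
9,9,13
9,11,11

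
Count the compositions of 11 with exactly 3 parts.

45

A composition of 11 into 3 positive parts is chosen by placing 2 dividers among the 10 gaps between 11 units: C(10,2) = 45.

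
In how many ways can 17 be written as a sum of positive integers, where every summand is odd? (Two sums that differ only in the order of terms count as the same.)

A partial list (first 12 by largest part):
17
15 + 1 + 1
13 + 3 + 1
13 + 1 + 1 + 1 + 1
11 + 5 + 1
11 + 3 + 3
11 + 3 + 1 + 1 + 1
11 + 1 + 1 + 1 + 1 + 1 + 1
9 + 7 + 1
9 + 5 + 3
9 + 5 + 1 + 1 + 1
9 + 3 + 3 + 1 + 1
…and 26 more, for 38 total.

38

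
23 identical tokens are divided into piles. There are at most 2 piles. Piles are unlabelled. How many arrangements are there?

12

They are:
23
22 + 1
21 + 2
20 + 3
19 + 4
18 + 5
17 + 6
16 + 7
15 + 8
14 + 9
13 + 10
12 + 11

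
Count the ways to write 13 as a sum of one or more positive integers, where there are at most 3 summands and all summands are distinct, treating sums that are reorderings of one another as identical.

Enumerating:
13
12 + 1
11 + 2
10 + 3
10 + 2 + 1
9 + 4
9 + 3 + 1
8 + 5
8 + 4 + 1
8 + 3 + 2
7 + 6
7 + 5 + 1
7 + 4 + 2
6 + 5 + 2
6 + 4 + 3

15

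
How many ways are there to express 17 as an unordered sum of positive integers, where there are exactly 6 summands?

44

A partial list (first 12 by largest part):
12,1,1,1,1,1
11,2,1,1,1,1
10,3,1,1,1,1
10,2,2,1,1,1
9,4,1,1,1,1
9,3,2,1,1,1
9,2,2,2,1,1
8,5,1,1,1,1
8,4,2,1,1,1
8,3,3,1,1,1
8,3,2,2,1,1
8,2,2,2,2,1
…and 32 more, for 44 total.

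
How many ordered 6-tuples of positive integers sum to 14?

1287

Equivalently, choose which 5 of the 13 gaps become plus signs: C(13,5) = 1287.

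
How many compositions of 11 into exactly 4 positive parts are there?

By stars and bars with positive parts, the count is C(10,3) = 120.

120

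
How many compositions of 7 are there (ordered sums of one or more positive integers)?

64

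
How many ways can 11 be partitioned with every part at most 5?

A partial list (first 12 by largest part):
5, 5, 1
5, 4, 2
5, 4, 1, 1
5, 3, 3
5, 3, 2, 1
5, 3, 1, 1, 1
5, 2, 2, 2
5, 2, 2, 1, 1
5, 2, 1, 1, 1, 1
5, 1, 1, 1, 1, 1, 1
4, 4, 3
4, 4, 2, 1
…and 25 more, for 37 total.

37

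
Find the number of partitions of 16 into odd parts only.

There are too many to list fully; the first 12 (by largest part) are:
15 + 1
13 + 3
13 + 1 + 1 + 1
11 + 5
11 + 3 + 1 + 1
11 + 1 + 1 + 1 + 1 + 1
9 + 7
9 + 5 + 1 + 1
9 + 3 + 3 + 1
9 + 3 + 1 + 1 + 1 + 1
9 + 1 + 1 + 1 + 1 + 1 + 1 + 1
7 + 7 + 1 + 1
…and 20 more, for 32 total.

32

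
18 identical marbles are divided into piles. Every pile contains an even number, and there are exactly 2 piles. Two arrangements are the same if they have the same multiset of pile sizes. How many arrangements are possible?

4

The partitions of 18 that satisfy the conditions:
16, 2
14, 4
12, 6
10, 8
That's 4 in total.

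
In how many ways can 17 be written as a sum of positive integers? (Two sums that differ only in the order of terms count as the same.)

297

Counting exhaustively, 297 partitions satisfy the conditions.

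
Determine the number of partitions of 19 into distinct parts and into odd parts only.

6

Enumerating:
19
15, 3, 1
13, 5, 1
11, 7, 1
11, 5, 3
9, 7, 3
That's 6 in total.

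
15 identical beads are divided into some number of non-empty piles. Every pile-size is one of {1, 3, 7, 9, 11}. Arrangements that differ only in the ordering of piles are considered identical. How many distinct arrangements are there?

15

The partitions of 15 that satisfy the conditions:
11,3,1
11,1,1,1,1
9,3,3
9,3,1,1,1
9,1,1,1,1,1,1
7,7,1
7,3,3,1,1
7,3,1,1,1,1,1
7,1,1,1,1,1,1,1,1
3,3,3,3,3
3,3,3,3,1,1,1
3,3,3,1,1,1,1,1,1
3,3,1,1,1,1,1,1,1,1,1
3,1,1,1,1,1,1,1,1,1,1,1,1
1,1,1,1,1,1,1,1,1,1,1,1,1,1,1
Counting gives 15.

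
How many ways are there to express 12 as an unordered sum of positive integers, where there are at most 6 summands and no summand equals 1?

21

The partitions of 12 that satisfy the conditions:
12
2+10
3+9
4+8
2+2+8
5+7
2+3+7
6+6
2+4+6
3+3+6
2+2+2+6
2+5+5
3+4+5
2+2+3+5
4+4+4
2+2+4+4
2+3+3+4
2+2+2+2+4
3+3+3+3
2+2+2+3+3
2+2+2+2+2+2
Counting gives 21.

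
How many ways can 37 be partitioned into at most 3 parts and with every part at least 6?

54

A partial list (first 12 by largest part):
37
31 + 6
30 + 7
29 + 8
28 + 9
27 + 10
26 + 11
25 + 12
25 + 6 + 6
24 + 13
24 + 7 + 6
23 + 14
…and 42 more, for 54 total.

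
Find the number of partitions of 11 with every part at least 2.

They are:
11
9, 2
8, 3
7, 4
7, 2, 2
6, 5
6, 3, 2
5, 4, 2
5, 3, 3
5, 2, 2, 2
4, 4, 3
4, 3, 2, 2
3, 3, 3, 2
3, 2, 2, 2, 2

14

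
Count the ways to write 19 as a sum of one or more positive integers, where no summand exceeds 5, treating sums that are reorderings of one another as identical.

A full systematic count gives 164.

164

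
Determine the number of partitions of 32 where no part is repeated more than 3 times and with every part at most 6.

145

Enumerating by decreasing first part gives 145 partitions in all.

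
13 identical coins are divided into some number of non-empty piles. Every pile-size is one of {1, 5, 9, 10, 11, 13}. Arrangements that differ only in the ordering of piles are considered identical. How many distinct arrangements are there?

7

The partitions of 13 that satisfy the conditions:
13
11, 1, 1
10, 1, 1, 1
9, 1, 1, 1, 1
5, 5, 1, 1, 1
5, 1, 1, 1, 1, 1, 1, 1, 1
1, 1, 1, 1, 1, 1, 1, 1, 1, 1, 1, 1, 1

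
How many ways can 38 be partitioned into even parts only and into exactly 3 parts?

A partial list (first 12 by largest part):
34, 2, 2
32, 4, 2
30, 6, 2
30, 4, 4
28, 8, 2
28, 6, 4
26, 10, 2
26, 8, 4
26, 6, 6
24, 12, 2
24, 10, 4
24, 8, 6
…and 18 more, for 30 total.

30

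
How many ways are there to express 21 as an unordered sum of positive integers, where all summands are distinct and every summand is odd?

8

Listing the qualifying partitions of 21:
21
17 + 3 + 1
15 + 5 + 1
13 + 7 + 1
13 + 5 + 3
11 + 9 + 1
11 + 7 + 3
9 + 7 + 5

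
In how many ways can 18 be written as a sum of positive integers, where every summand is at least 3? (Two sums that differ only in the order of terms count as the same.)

33

A partial list (first 12 by largest part):
18
15,3
14,4
13,5
12,6
12,3,3
11,7
11,4,3
10,8
10,5,3
10,4,4
9,9
…and 21 more, for 33 total.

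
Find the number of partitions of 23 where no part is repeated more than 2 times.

A full systematic count gives 355.

355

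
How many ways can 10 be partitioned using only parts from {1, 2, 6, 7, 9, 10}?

13

Enumerating:
10
9 + 1
7 + 2 + 1
7 + 1 + 1 + 1
6 + 2 + 2
6 + 2 + 1 + 1
6 + 1 + 1 + 1 + 1
2 + 2 + 2 + 2 + 2
2 + 2 + 2 + 2 + 1 + 1
2 + 2 + 2 + 1 + 1 + 1 + 1
2 + 2 + 1 + 1 + 1 + 1 + 1 + 1
2 + 1 + 1 + 1 + 1 + 1 + 1 + 1 + 1
1 + 1 + 1 + 1 + 1 + 1 + 1 + 1 + 1 + 1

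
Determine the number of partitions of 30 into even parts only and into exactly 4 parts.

27

There are too many to list fully; the first 12 (by largest part) are:
24 + 2 + 2 + 2
22 + 4 + 2 + 2
20 + 6 + 2 + 2
20 + 4 + 4 + 2
18 + 8 + 2 + 2
18 + 6 + 4 + 2
18 + 4 + 4 + 4
16 + 10 + 2 + 2
16 + 8 + 4 + 2
16 + 6 + 6 + 2
16 + 6 + 4 + 4
14 + 12 + 2 + 2
…and 15 more, for 27 total.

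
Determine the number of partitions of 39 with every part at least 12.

The partitions of 39 that satisfy the conditions:
39
27, 12
26, 13
25, 14
24, 15
23, 16
22, 17
21, 18
20, 19
15, 12, 12
14, 13, 12
13, 13, 13

12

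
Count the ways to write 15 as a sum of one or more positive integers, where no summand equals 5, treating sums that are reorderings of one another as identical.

134

A full systematic count gives 134.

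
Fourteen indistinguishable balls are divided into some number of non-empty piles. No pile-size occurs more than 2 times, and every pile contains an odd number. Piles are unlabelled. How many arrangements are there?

8

The partitions of 14 that satisfy the conditions:
13,1
11,3
9,5
9,3,1,1
7,7
7,5,1,1
7,3,3,1
5,5,3,1
That's 8 in total.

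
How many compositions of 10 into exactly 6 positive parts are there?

126

By stars and bars with positive parts, the count is C(9,5) = 126.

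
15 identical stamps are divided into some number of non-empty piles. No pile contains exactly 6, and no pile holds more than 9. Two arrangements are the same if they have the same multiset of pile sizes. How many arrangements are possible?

127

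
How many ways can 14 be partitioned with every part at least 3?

They are:
14
11,3
10,4
9,5
8,6
8,3,3
7,7
7,4,3
6,5,3
6,4,4
5,5,4
5,3,3,3
4,4,3,3

13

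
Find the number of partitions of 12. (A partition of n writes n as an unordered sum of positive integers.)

Enumerating by decreasing first part gives 77 partitions in all.

77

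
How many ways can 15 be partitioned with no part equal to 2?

75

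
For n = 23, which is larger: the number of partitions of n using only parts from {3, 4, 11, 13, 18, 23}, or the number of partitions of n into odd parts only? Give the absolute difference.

98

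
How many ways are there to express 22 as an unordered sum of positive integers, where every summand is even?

56

A partial list (first 12 by largest part):
22
20 + 2
18 + 4
18 + 2 + 2
16 + 6
16 + 4 + 2
16 + 2 + 2 + 2
14 + 8
14 + 6 + 2
14 + 4 + 4
14 + 4 + 2 + 2
14 + 2 + 2 + 2 + 2
…and 44 more, for 56 total.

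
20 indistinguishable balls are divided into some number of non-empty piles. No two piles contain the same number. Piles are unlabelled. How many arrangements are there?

There are too many to list fully; the first 12 (by largest part) are:
20
19, 1
18, 2
17, 3
17, 2, 1
16, 4
16, 3, 1
15, 5
15, 4, 1
15, 3, 2
14, 6
14, 5, 1
…and 52 more, for 64 total.

64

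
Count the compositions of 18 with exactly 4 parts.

Place 3 bars in the 17 internal gaps of a row of 18 dots: C(17,3) = 680.

680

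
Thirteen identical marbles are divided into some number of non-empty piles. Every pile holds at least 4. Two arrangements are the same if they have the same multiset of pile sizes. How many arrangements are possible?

Listing the qualifying partitions of 13:
13
9,4
8,5
7,6
5,4,4
That's 5 in total.

5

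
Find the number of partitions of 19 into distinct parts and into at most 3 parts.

31

There are too many to list fully; the first 12 (by largest part) are:
19
18,1
17,2
16,3
16,2,1
15,4
15,3,1
14,5
14,4,1
14,3,2
13,6
13,5,1
…and 19 more, for 31 total.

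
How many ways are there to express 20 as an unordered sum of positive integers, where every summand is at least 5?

13

Enumerating:
20
15, 5
14, 6
13, 7
12, 8
11, 9
10, 10
10, 5, 5
9, 6, 5
8, 7, 5
8, 6, 6
7, 7, 6
5, 5, 5, 5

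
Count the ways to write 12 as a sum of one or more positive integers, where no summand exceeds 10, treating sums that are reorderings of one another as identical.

75

Counting exhaustively, 75 partitions satisfy the conditions.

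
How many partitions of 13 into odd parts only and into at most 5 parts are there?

11

Listing the qualifying partitions of 13:
13
11 + 1 + 1
9 + 3 + 1
9 + 1 + 1 + 1 + 1
7 + 5 + 1
7 + 3 + 3
7 + 3 + 1 + 1 + 1
5 + 5 + 3
5 + 5 + 1 + 1 + 1
5 + 3 + 3 + 1 + 1
3 + 3 + 3 + 3 + 1
Counting gives 11.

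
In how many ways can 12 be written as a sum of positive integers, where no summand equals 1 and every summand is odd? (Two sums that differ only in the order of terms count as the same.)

Enumerating:
9+3
7+5
3+3+3+3

3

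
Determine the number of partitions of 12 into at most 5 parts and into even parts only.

10

They are:
12
10 + 2
8 + 4
8 + 2 + 2
6 + 6
6 + 4 + 2
6 + 2 + 2 + 2
4 + 4 + 4
4 + 4 + 2 + 2
4 + 2 + 2 + 2 + 2
That's 10 in total.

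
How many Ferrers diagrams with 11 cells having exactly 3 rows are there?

Enumerating:
9, 1, 1
8, 2, 1
7, 3, 1
7, 2, 2
6, 4, 1
6, 3, 2
5, 5, 1
5, 4, 2
5, 3, 3
4, 4, 3

10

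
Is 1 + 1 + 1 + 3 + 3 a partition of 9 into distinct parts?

No

The parts sum to 9, and the condition 'all summands are distinct' is violated.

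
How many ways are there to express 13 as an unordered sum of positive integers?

Direct enumeration gives 101 partitions.

101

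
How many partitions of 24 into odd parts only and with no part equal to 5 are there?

68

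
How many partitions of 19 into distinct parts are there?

A partial list (first 12 by largest part):
19
18,1
17,2
16,3
16,2,1
15,4
15,3,1
14,5
14,4,1
14,3,2
13,6
13,5,1
…and 42 more, for 54 total.

54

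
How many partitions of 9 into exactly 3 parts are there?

Listing the qualifying partitions of 9:
1+1+7
1+2+6
1+3+5
2+2+5
1+4+4
2+3+4
3+3+3
Counting gives 7.

7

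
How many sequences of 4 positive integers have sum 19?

816

By stars and bars with positive parts, the count is C(18,3) = 816.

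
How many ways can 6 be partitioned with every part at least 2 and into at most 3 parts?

Listing the qualifying partitions of 6:
6
4 + 2
3 + 3
2 + 2 + 2

4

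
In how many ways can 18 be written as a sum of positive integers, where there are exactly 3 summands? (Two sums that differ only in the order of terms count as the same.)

There are too many to list fully; the first 12 (by largest part) are:
16+1+1
15+2+1
14+3+1
14+2+2
13+4+1
13+3+2
12+5+1
12+4+2
12+3+3
11+6+1
11+5+2
11+4+3
…and 15 more, for 27 total.

27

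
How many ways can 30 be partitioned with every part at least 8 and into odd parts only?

4

They are:
21 + 9
19 + 11
17 + 13
15 + 15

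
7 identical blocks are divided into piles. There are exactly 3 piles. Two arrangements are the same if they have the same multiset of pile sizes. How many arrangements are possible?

4

Enumerating:
5+1+1
4+2+1
3+3+1
3+2+2
Counting gives 4.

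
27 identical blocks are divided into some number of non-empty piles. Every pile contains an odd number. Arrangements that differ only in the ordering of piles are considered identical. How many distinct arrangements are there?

Systematic enumeration (by largest part, then next-largest, …) yields 192.

192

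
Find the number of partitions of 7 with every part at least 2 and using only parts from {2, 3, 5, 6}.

Enumerating:
5,2
3,2,2

2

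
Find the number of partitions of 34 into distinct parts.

512

A full systematic count gives 512.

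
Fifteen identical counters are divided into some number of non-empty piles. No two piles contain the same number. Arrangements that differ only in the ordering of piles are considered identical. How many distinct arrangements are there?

27

A partial list (first 12 by largest part):
15
14+1
13+2
12+3
12+2+1
11+4
11+3+1
10+5
10+4+1
10+3+2
9+6
9+5+1
…and 15 more, for 27 total.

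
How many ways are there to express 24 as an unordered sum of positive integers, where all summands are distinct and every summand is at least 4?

23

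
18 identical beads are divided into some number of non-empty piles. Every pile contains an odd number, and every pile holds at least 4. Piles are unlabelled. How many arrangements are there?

3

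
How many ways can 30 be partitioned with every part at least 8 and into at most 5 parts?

Listing the qualifying partitions of 30:
30
22 + 8
21 + 9
20 + 10
19 + 11
18 + 12
17 + 13
16 + 14
15 + 15
14 + 8 + 8
13 + 9 + 8
12 + 10 + 8
12 + 9 + 9
11 + 11 + 8
11 + 10 + 9
10 + 10 + 10

16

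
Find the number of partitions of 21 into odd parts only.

76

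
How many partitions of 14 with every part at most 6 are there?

Counting exhaustively, 90 partitions satisfy the conditions.

90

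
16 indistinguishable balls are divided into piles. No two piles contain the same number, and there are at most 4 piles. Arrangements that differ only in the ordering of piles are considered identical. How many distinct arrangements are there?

31

A partial list (first 12 by largest part):
16
1,15
2,14
3,13
1,2,13
4,12
1,3,12
5,11
1,4,11
2,3,11
6,10
1,5,10
…and 19 more, for 31 total.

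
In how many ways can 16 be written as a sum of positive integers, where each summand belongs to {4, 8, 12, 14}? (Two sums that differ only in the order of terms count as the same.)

4

They are:
12+4
8+8
8+4+4
4+4+4+4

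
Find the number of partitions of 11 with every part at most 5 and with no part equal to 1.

7

They are:
5, 4, 2
5, 3, 3
5, 2, 2, 2
4, 4, 3
4, 3, 2, 2
3, 3, 3, 2
3, 2, 2, 2, 2
Counting gives 7.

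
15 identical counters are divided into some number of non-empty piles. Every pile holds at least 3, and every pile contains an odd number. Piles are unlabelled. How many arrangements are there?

5

The partitions of 15 that satisfy the conditions:
15
9, 3, 3
7, 5, 3
5, 5, 5
3, 3, 3, 3, 3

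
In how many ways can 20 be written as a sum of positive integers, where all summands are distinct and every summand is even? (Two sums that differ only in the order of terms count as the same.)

10

The partitions of 20 that satisfy the conditions:
20
2 + 18
4 + 16
6 + 14
2 + 4 + 14
8 + 12
2 + 6 + 12
2 + 8 + 10
4 + 6 + 10
2 + 4 + 6 + 8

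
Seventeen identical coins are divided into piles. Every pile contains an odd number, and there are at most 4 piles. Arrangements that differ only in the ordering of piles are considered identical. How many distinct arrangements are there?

Enumerating:
17
15, 1, 1
13, 3, 1
11, 5, 1
11, 3, 3
9, 7, 1
9, 5, 3
7, 7, 3
7, 5, 5

9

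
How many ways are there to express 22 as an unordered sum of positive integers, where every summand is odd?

There are 89 such partitions.

89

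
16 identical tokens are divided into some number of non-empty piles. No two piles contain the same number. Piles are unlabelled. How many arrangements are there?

32

A partial list (first 12 by largest part):
16
15 + 1
14 + 2
13 + 3
13 + 2 + 1
12 + 4
12 + 3 + 1
11 + 5
11 + 4 + 1
11 + 3 + 2
10 + 6
10 + 5 + 1
…and 20 more, for 32 total.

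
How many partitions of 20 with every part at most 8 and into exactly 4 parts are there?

23

Listing the qualifying partitions of 20:
8+8+3+1
8+8+2+2
8+7+4+1
8+7+3+2
8+6+5+1
8+6+4+2
8+6+3+3
8+5+5+2
8+5+4+3
8+4+4+4
7+7+5+1
7+7+4+2
7+7+3+3
7+6+6+1
7+6+5+2
7+6+4+3
7+5+5+3
7+5+4+4
6+6+6+2
6+6+5+3
6+6+4+4
6+5+5+4
5+5+5+5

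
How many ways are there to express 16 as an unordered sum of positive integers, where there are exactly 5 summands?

37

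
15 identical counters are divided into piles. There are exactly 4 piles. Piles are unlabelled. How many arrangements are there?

27

A partial list (first 12 by largest part):
12, 1, 1, 1
11, 2, 1, 1
10, 3, 1, 1
10, 2, 2, 1
9, 4, 1, 1
9, 3, 2, 1
9, 2, 2, 2
8, 5, 1, 1
8, 4, 2, 1
8, 3, 3, 1
8, 3, 2, 2
7, 6, 1, 1
…and 15 more, for 27 total.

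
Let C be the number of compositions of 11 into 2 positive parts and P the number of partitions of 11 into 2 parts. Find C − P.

Ordered (compositions into 2 parts): C(10,1) = 10.
Unordered (partitions into 2 parts): 5.
Difference: 10 − 5 = 5.

5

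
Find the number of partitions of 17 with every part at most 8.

Enumerating by decreasing first part gives 230 partitions in all.

230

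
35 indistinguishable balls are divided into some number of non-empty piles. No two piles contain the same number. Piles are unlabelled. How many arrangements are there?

Enumerating by decreasing first part gives 585 partitions in all.

585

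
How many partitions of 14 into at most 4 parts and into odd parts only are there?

10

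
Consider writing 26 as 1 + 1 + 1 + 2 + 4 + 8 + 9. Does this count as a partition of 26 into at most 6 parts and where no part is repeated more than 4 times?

No

The parts sum to 26, and the condition 'there are at most 6 summands' is violated.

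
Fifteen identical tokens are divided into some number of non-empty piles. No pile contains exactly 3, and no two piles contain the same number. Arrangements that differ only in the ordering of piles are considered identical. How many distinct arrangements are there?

17

The partitions of 15 that satisfy the conditions:
15
14, 1
13, 2
12, 2, 1
11, 4
10, 5
10, 4, 1
9, 6
9, 5, 1
9, 4, 2
8, 7
8, 6, 1
8, 5, 2
8, 4, 2, 1
7, 6, 2
7, 5, 2, 1
6, 5, 4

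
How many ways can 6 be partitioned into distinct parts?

4

They are:
6
5, 1
4, 2
3, 2, 1
Counting gives 4.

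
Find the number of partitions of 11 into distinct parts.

12

Enumerating:
11
10,1
9,2
8,3
8,2,1
7,4
7,3,1
6,5
6,4,1
6,3,2
5,4,2
5,3,2,1
That's 12 in total.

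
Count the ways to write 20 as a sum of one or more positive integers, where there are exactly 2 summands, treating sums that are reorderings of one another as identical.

10

They are:
1+19
2+18
3+17
4+16
5+15
6+14
7+13
8+12
9+11
10+10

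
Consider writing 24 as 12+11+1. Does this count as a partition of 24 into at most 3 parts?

Yes

The parts sum to 24, and the condition 'there are at most 3 summands' holds.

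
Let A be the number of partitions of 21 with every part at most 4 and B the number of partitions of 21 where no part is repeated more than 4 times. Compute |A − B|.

385

Partitions of 21 with every part at most 4: 120.
Partitions of 21 where no part is repeated more than 4 times: 505.
|120 − 505| = 385.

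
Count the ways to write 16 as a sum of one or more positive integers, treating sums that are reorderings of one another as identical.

231

Enumerating by decreasing first part gives 231 partitions in all.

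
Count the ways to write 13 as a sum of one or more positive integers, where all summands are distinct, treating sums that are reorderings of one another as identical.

The partitions of 13 that satisfy the conditions:
13
12,1
11,2
10,3
10,2,1
9,4
9,3,1
8,5
8,4,1
8,3,2
7,6
7,5,1
7,4,2
7,3,2,1
6,5,2
6,4,3
6,4,2,1
5,4,3,1
That's 18 in total.

18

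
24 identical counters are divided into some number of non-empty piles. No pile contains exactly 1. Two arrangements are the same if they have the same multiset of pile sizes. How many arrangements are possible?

Direct enumeration gives 320 partitions.

320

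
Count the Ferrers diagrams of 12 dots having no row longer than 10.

Counting exhaustively, 75 partitions satisfy the conditions.

75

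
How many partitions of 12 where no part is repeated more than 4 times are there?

60

A partial list (first 12 by largest part):
12
11+1
10+2
10+1+1
9+3
9+2+1
9+1+1+1
8+4
8+3+1
8+2+2
8+2+1+1
8+1+1+1+1
…and 48 more, for 60 total.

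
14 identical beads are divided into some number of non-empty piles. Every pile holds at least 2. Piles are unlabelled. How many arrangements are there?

34

A partial list (first 12 by largest part):
14
12,2
11,3
10,4
10,2,2
9,5
9,3,2
8,6
8,4,2
8,3,3
8,2,2,2
7,7
…and 22 more, for 34 total.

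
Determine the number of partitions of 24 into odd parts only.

122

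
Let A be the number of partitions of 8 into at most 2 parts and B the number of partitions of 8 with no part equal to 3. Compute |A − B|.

10

Partitions of 8 into at most 2 parts: 5.
Partitions of 8 with no part equal to 3: 15.
|5 − 15| = 10.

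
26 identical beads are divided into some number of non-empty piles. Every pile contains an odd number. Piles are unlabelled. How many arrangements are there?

165

A full systematic count gives 165.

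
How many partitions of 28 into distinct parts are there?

222

Enumerating by decreasing first part gives 222 partitions in all.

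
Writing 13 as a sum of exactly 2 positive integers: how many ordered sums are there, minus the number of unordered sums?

Compositions: C(12,1) = 12.
Unordered (partitions into 2 parts): 6.
Difference: 12 − 6 = 6.

6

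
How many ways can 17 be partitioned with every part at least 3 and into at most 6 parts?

25

They are:
17
14, 3
13, 4
12, 5
11, 6
11, 3, 3
10, 7
10, 4, 3
9, 8
9, 5, 3
9, 4, 4
8, 6, 3
8, 5, 4
8, 3, 3, 3
7, 7, 3
7, 6, 4
7, 5, 5
7, 4, 3, 3
6, 6, 5
6, 5, 3, 3
6, 4, 4, 3
5, 5, 4, 3
5, 4, 4, 4
5, 3, 3, 3, 3
4, 4, 3, 3, 3
That's 25 in total.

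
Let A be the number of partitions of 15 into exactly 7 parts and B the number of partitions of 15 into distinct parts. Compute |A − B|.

6

Partitions of 15 into exactly 7 parts: 21.
Partitions of 15 into distinct parts: 27.
|21 − 27| = 6.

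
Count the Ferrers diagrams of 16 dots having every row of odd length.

There are too many to list fully; the first 12 (by largest part) are:
1,15
3,13
1,1,1,13
5,11
1,1,3,11
1,1,1,1,1,11
7,9
1,1,5,9
1,3,3,9
1,1,1,1,3,9
1,1,1,1,1,1,1,9
1,1,7,7
…and 20 more, for 32 total.

32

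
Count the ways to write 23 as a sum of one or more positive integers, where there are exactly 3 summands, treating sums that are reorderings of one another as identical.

A partial list (first 12 by largest part):
21, 1, 1
20, 2, 1
19, 3, 1
19, 2, 2
18, 4, 1
18, 3, 2
17, 5, 1
17, 4, 2
17, 3, 3
16, 6, 1
16, 5, 2
16, 4, 3
…and 32 more, for 44 total.

44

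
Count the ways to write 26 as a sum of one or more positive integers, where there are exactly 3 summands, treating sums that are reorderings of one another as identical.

56

A partial list (first 12 by largest part):
24,1,1
23,2,1
22,3,1
22,2,2
21,4,1
21,3,2
20,5,1
20,4,2
20,3,3
19,6,1
19,5,2
19,4,3
…and 44 more, for 56 total.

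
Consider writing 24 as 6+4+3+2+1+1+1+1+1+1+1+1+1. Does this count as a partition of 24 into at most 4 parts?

No

The parts sum to 24, and the condition 'there are at most 4 summands' is violated.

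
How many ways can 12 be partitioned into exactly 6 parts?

11

They are:
1,1,1,1,1,7
1,1,1,1,2,6
1,1,1,1,3,5
1,1,1,2,2,5
1,1,1,1,4,4
1,1,1,2,3,4
1,1,2,2,2,4
1,1,1,3,3,3
1,1,2,2,3,3
1,2,2,2,2,3
2,2,2,2,2,2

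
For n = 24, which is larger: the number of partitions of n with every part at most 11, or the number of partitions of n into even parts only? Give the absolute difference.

Partitions of 24 with every part at most 11: 1303.
Partitions of 24 into even parts only: 77.
|1303 − 77| = 1226.

1226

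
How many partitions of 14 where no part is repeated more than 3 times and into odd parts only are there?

Listing the qualifying partitions of 14:
13+1
11+3
11+1+1+1
9+5
9+3+1+1
7+7
7+5+1+1
7+3+3+1
5+5+3+1
5+3+3+3
5+3+3+1+1+1
Counting gives 11.

11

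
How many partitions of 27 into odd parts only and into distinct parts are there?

Enumerating:
27
23 + 3 + 1
21 + 5 + 1
19 + 7 + 1
19 + 5 + 3
17 + 9 + 1
17 + 7 + 3
15 + 11 + 1
15 + 9 + 3
15 + 7 + 5
13 + 11 + 3
13 + 9 + 5
11 + 9 + 7
11 + 7 + 5 + 3 + 1
Counting gives 14.

14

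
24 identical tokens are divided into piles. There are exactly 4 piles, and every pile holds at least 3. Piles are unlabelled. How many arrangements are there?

34

There are too many to list fully; the first 12 (by largest part) are:
15 + 3 + 3 + 3
14 + 4 + 3 + 3
13 + 5 + 3 + 3
13 + 4 + 4 + 3
12 + 6 + 3 + 3
12 + 5 + 4 + 3
12 + 4 + 4 + 4
11 + 7 + 3 + 3
11 + 6 + 4 + 3
11 + 5 + 5 + 3
11 + 5 + 4 + 4
10 + 8 + 3 + 3
…and 22 more, for 34 total.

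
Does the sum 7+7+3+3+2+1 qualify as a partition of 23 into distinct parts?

The parts sum to 23, and the condition 'all summands are distinct' is violated.

No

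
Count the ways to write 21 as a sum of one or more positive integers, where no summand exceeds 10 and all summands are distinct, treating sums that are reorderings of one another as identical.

33

There are too many to list fully; the first 12 (by largest part) are:
10,9,2
10,8,3
10,8,2,1
10,7,4
10,7,3,1
10,6,5
10,6,4,1
10,6,3,2
10,5,4,2
10,5,3,2,1
9,8,4
9,8,3,1
…and 21 more, for 33 total.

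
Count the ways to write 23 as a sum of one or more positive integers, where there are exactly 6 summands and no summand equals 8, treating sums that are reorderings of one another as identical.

Enumerating by decreasing first part gives 133 partitions in all.

133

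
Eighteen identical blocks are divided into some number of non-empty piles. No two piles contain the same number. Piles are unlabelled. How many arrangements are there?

46

A partial list (first 12 by largest part):
18
17,1
16,2
15,3
15,2,1
14,4
14,3,1
13,5
13,4,1
13,3,2
12,6
12,5,1
…and 34 more, for 46 total.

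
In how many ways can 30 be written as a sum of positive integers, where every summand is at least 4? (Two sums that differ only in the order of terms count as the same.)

There are 140 such partitions.

140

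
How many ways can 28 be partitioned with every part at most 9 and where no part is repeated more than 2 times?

280

Direct enumeration gives 280 partitions.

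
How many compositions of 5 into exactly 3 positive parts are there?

6

By stars and bars with positive parts, the count is C(4,2) = 6.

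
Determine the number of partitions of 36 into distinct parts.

A full systematic count gives 668.

668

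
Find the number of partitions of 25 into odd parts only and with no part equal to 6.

142

Counting exhaustively, 142 partitions satisfy the conditions.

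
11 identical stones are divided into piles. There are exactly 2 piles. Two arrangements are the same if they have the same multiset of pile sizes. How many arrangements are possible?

5

Listing the qualifying partitions of 11:
10,1
9,2
8,3
7,4
6,5
Counting gives 5.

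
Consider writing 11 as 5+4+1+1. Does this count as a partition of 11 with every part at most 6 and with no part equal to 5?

The parts sum to 11, and the condition 'no summand equals 5' is violated.

No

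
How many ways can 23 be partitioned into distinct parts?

Counting exhaustively, 104 partitions satisfy the conditions.

104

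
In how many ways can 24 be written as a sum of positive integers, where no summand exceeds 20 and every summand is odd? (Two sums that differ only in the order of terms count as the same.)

There are 119 such partitions.

119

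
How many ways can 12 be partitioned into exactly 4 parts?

15

They are:
1 + 1 + 1 + 9
1 + 1 + 2 + 8
1 + 1 + 3 + 7
1 + 2 + 2 + 7
1 + 1 + 4 + 6
1 + 2 + 3 + 6
2 + 2 + 2 + 6
1 + 1 + 5 + 5
1 + 2 + 4 + 5
1 + 3 + 3 + 5
2 + 2 + 3 + 5
1 + 3 + 4 + 4
2 + 2 + 4 + 4
2 + 3 + 3 + 4
3 + 3 + 3 + 3
That's 15 in total.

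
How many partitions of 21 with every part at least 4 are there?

27

A partial list (first 12 by largest part):
21
17+4
16+5
15+6
14+7
13+8
13+4+4
12+9
12+5+4
11+10
11+6+4
11+5+5
…and 15 more, for 27 total.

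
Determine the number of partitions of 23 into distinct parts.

104

Counting exhaustively, 104 partitions satisfy the conditions.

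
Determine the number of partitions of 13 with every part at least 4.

5

Listing the qualifying partitions of 13:
13
9,4
8,5
7,6
5,4,4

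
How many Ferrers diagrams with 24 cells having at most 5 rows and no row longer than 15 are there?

280

Enumerating by decreasing first part gives 280 partitions in all.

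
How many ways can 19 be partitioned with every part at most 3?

A partial list (first 12 by largest part):
3,3,3,3,3,3,1
3,3,3,3,3,2,2
3,3,3,3,3,2,1,1
3,3,3,3,3,1,1,1,1
3,3,3,3,2,2,2,1
3,3,3,3,2,2,1,1,1
3,3,3,3,2,1,1,1,1,1
3,3,3,3,1,1,1,1,1,1,1
3,3,3,2,2,2,2,2
3,3,3,2,2,2,2,1,1
3,3,3,2,2,2,1,1,1,1
3,3,3,2,2,1,1,1,1,1,1
…and 28 more, for 40 total.

40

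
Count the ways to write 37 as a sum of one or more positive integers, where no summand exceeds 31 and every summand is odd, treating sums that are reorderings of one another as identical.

Systematic enumeration (by largest part, then next-largest, …) yields 756.

756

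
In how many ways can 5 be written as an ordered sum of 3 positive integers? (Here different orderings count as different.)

6

A composition of 5 into 3 positive parts is chosen by placing 2 dividers among the 4 gaps between 5 units: C(4,2) = 6.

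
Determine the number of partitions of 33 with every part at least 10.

The partitions of 33 that satisfy the conditions:
33
23+10
22+11
21+12
20+13
19+14
18+15
17+16
13+10+10
12+11+10
11+11+11

11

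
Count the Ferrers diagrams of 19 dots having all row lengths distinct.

There are too many to list fully; the first 12 (by largest part) are:
19
1+18
2+17
3+16
1+2+16
4+15
1+3+15
5+14
1+4+14
2+3+14
6+13
1+5+13
…and 42 more, for 54 total.

54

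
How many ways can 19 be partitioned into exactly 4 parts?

There are too many to list fully; the first 12 (by largest part) are:
16, 1, 1, 1
15, 2, 1, 1
14, 3, 1, 1
14, 2, 2, 1
13, 4, 1, 1
13, 3, 2, 1
13, 2, 2, 2
12, 5, 1, 1
12, 4, 2, 1
12, 3, 3, 1
12, 3, 2, 2
11, 6, 1, 1
…and 42 more, for 54 total.

54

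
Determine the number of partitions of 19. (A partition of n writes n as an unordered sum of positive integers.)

490

Systematic enumeration (by largest part, then next-largest, …) yields 490.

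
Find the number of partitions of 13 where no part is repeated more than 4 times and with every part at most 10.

Direct enumeration gives 72 partitions.

72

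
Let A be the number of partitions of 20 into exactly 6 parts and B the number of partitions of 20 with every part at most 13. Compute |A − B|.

Partitions of 20 into exactly 6 parts: 90.
Partitions of 20 with every part at most 13: 597.
|90 − 597| = 507.

507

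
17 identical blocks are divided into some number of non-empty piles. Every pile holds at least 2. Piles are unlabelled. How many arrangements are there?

A partial list (first 12 by largest part):
17
15,2
14,3
13,4
13,2,2
12,5
12,3,2
11,6
11,4,2
11,3,3
11,2,2,2
10,7
…and 54 more, for 66 total.

66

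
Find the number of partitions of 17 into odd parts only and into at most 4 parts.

Listing the qualifying partitions of 17:
17
15, 1, 1
13, 3, 1
11, 5, 1
11, 3, 3
9, 7, 1
9, 5, 3
7, 7, 3
7, 5, 5
That's 9 in total.

9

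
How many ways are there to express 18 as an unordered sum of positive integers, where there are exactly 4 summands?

A partial list (first 12 by largest part):
1,1,1,15
1,1,2,14
1,1,3,13
1,2,2,13
1,1,4,12
1,2,3,12
2,2,2,12
1,1,5,11
1,2,4,11
1,3,3,11
2,2,3,11
1,1,6,10
…and 35 more, for 47 total.

47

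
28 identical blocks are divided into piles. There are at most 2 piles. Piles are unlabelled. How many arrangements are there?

15

Enumerating:
28
27 + 1
26 + 2
25 + 3
24 + 4
23 + 5
22 + 6
21 + 7
20 + 8
19 + 9
18 + 10
17 + 11
16 + 12
15 + 13
14 + 14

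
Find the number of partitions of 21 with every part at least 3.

60

A partial list (first 12 by largest part):
21
3+18
4+17
5+16
6+15
3+3+15
7+14
3+4+14
8+13
3+5+13
4+4+13
9+12
…and 48 more, for 60 total.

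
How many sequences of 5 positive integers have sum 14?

715

By stars and bars with positive parts, the count is C(13,4) = 715.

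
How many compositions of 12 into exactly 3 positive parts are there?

55

By stars and bars with positive parts, the count is C(11,2) = 55.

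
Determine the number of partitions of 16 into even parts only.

They are:
16
14+2
12+4
12+2+2
10+6
10+4+2
10+2+2+2
8+8
8+6+2
8+4+4
8+4+2+2
8+2+2+2+2
6+6+4
6+6+2+2
6+4+4+2
6+4+2+2+2
6+2+2+2+2+2
4+4+4+4
4+4+4+2+2
4+4+2+2+2+2
4+2+2+2+2+2+2
2+2+2+2+2+2+2+2
That's 22 in total.

22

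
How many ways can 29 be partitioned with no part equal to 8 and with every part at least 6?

23

The partitions of 29 that satisfy the conditions:
29
23, 6
22, 7
20, 9
19, 10
18, 11
17, 12
17, 6, 6
16, 13
16, 7, 6
15, 14
15, 7, 7
14, 9, 6
13, 10, 6
13, 9, 7
12, 11, 6
12, 10, 7
11, 11, 7
11, 9, 9
11, 6, 6, 6
10, 10, 9
10, 7, 6, 6
9, 7, 7, 6
That's 23 in total.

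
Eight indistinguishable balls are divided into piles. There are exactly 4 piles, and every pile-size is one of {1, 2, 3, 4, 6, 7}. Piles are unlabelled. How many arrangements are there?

Listing the qualifying partitions of 8:
4 + 2 + 1 + 1
3 + 3 + 1 + 1
3 + 2 + 2 + 1
2 + 2 + 2 + 2
That's 4 in total.

4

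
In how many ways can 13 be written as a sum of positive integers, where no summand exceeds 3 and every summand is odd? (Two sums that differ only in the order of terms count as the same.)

5

Listing the qualifying partitions of 13:
1 + 3 + 3 + 3 + 3
1 + 1 + 1 + 1 + 3 + 3 + 3
1 + 1 + 1 + 1 + 1 + 1 + 1 + 3 + 3
1 + 1 + 1 + 1 + 1 + 1 + 1 + 1 + 1 + 1 + 3
1 + 1 + 1 + 1 + 1 + 1 + 1 + 1 + 1 + 1 + 1 + 1 + 1
Counting gives 5.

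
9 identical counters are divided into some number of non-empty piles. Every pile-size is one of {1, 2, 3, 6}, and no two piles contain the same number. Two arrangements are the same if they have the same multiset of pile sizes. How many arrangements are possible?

The partitions of 9 that satisfy the conditions:
6 + 3
6 + 2 + 1
Counting gives 2.

2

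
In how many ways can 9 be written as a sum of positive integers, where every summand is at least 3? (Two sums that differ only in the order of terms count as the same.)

Listing the qualifying partitions of 9:
9
6+3
5+4
3+3+3

4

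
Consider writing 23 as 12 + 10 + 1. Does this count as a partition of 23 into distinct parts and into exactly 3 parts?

Yes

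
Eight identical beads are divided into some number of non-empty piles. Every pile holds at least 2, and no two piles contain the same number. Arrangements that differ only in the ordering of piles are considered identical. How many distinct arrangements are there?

They are:
8
6+2
5+3

3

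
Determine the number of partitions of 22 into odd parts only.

89

Counting exhaustively, 89 partitions satisfy the conditions.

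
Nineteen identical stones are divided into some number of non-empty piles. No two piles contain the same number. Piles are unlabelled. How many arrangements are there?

54

A partial list (first 12 by largest part):
19
1+18
2+17
3+16
1+2+16
4+15
1+3+15
5+14
1+4+14
2+3+14
6+13
1+5+13
…and 42 more, for 54 total.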